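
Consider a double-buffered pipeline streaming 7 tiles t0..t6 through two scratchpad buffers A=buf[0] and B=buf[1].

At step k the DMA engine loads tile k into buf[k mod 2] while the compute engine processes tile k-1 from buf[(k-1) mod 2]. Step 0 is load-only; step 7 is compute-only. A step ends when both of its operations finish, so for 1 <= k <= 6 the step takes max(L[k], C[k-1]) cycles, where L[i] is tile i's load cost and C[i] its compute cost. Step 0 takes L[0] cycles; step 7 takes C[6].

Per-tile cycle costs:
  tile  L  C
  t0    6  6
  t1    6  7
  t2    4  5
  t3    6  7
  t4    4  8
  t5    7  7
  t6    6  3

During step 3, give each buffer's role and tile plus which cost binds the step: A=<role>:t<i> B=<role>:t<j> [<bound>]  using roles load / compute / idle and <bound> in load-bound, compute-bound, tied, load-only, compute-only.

step 3: A=compute:t2 B=load:t3 [load-bound]

step 0: L[0]=6 → dur=6, Σ=6 | A=load:t0 B=idle [load-only]
step 1: L[1]=6 C[0]=6 → dur=6, Σ=12 | A=compute:t0 B=load:t1 [tied]
step 2: L[2]=4 C[1]=7 → dur=7, Σ=19 | A=load:t2 B=compute:t1 [compute-bound]
step 3: L[3]=6 C[2]=5 → dur=6, Σ=25 | A=compute:t2 B=load:t3 [load-bound]
step 4: L[4]=4 C[3]=7 → dur=7, Σ=32 | A=load:t4 B=compute:t3 [compute-bound]
step 5: L[5]=7 C[4]=8 → dur=8, Σ=40 | A=compute:t4 B=load:t5 [compute-bound]
step 6: L[6]=6 C[5]=7 → dur=7, Σ=47 | A=load:t6 B=compute:t5 [compute-bound]
step 7: C[6]=3 → dur=3, Σ=50 | A=compute:t6 B=idle [compute-only]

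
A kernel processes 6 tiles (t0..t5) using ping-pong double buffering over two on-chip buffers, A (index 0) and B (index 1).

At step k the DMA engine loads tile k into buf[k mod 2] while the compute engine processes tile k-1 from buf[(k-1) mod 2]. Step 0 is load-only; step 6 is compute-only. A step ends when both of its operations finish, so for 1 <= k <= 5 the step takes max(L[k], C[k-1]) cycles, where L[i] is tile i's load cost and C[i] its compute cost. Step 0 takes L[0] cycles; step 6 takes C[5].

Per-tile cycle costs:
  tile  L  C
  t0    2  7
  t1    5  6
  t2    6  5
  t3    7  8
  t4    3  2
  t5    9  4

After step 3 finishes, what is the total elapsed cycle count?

step 0: L[0]=2 → dur=2, Σ=2 | A=load:t0 B=idle [load-only]
step 1: L[1]=5 C[0]=7 → dur=7, Σ=9 | A=compute:t0 B=load:t1 [compute-bound]
step 2: L[2]=6 C[1]=6 → dur=6, Σ=15 | A=load:t2 B=compute:t1 [tied]
step 3: L[3]=7 C[2]=5 → dur=7, Σ=22 | A=compute:t2 B=load:t3 [load-bound]
step 4: L[4]=3 C[3]=8 → dur=8, Σ=30 | A=load:t4 B=compute:t3 [compute-bound]
step 5: L[5]=9 C[4]=2 → dur=9, Σ=39 | A=compute:t4 B=load:t5 [load-bound]
step 6: C[5]=4 → dur=4, Σ=43 | A=idle B=compute:t5 [compute-only]

end_cycle[3] = 22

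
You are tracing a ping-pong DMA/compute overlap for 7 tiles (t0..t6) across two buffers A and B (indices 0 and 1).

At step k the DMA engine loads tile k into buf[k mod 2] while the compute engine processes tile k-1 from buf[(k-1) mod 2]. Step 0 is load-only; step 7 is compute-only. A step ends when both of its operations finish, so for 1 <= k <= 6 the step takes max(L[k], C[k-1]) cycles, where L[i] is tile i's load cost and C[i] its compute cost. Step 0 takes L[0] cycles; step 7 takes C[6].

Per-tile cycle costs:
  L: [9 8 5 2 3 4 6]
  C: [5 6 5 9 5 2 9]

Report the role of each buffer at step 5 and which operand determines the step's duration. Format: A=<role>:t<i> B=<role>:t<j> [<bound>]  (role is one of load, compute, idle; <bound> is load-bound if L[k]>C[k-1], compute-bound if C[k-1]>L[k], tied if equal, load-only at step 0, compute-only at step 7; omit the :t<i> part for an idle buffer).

step 5: A=compute:t4 B=load:t5 [compute-bound]

k=0 load=t0/9c comp=- wait=9 total=9
k=1 load=t1/8c comp=t0/5c wait=8 total=17
k=2 load=t2/5c comp=t1/6c wait=6 total=23
k=3 load=t3/2c comp=t2/5c wait=5 total=28
k=4 load=t4/3c comp=t3/9c wait=9 total=37
k=5 load=t5/4c comp=t4/5c wait=5 total=42
k=6 load=t6/6c comp=t5/2c wait=6 total=48
k=7 load=- comp=t6/9c wait=9 total=57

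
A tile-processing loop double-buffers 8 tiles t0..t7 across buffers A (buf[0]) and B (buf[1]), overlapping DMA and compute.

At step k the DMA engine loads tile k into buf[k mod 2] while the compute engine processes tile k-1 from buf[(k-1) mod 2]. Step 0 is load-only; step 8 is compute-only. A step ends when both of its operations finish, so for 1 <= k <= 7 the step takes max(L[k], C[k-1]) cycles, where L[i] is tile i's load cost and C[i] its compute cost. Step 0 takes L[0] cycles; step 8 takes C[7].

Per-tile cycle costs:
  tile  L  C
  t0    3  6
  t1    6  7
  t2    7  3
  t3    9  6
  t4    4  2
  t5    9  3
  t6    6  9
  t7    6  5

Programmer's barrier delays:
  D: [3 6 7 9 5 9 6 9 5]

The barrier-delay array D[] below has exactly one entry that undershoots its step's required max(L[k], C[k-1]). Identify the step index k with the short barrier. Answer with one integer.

step 0: need L[0]=3 = 3; D[0]=3 ok
step 1: need max(L[1]=6,C[0]=6) = 6; D[1]=6 ok
step 2: need max(L[2]=7,C[1]=7) = 7; D[2]=7 ok
step 3: need max(L[3]=9,C[2]=3) = 9; D[3]=9 ok
step 4: need max(L[4]=4,C[3]=6) = 6; D[4]=5 SHORT
step 5: need max(L[5]=9,C[4]=2) = 9; D[5]=9 ok
step 6: need max(L[6]=6,C[5]=3) = 6; D[6]=6 ok
step 7: need max(L[7]=6,C[6]=9) = 9; D[7]=9 ok
step 8: need C[7]=5 = 5; D[8]=5 ok

hazard at step 4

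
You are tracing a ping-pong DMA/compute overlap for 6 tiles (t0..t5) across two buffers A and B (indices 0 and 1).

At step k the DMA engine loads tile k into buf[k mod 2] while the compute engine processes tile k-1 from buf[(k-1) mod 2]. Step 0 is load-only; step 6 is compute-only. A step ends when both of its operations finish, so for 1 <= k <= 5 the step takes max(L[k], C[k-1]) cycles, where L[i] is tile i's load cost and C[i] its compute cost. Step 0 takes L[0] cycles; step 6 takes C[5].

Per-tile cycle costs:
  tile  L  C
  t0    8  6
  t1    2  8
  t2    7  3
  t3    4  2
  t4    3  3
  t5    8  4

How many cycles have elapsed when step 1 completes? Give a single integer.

  0. 8=8c; end=8; A:t0 B:-
  1. max(2,6)=6c; end=14; A:t0 B:t1
  2. max(7,8)=8c; end=22; A:t2 B:t1
  3. max(4,3)=4c; end=26; A:t2 B:t3
  4. max(3,2)=3c; end=29; A:t4 B:t3
  5. max(8,3)=8c; end=37; A:t4 B:t5
  6. 4=4c; end=41; A:t4 B:t5

end_cycle[1] = 14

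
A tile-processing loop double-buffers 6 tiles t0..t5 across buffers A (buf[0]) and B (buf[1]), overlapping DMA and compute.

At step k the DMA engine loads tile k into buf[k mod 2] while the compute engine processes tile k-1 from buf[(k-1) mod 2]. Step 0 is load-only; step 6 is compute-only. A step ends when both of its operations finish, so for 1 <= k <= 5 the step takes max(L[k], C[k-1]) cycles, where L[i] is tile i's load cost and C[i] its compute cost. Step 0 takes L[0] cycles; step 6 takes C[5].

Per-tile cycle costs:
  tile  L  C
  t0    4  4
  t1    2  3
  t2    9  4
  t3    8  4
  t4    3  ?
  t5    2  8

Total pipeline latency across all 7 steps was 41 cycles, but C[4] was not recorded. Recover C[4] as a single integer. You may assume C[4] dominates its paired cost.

C[4] = 4

step 0 | dur = L[0]=4 = 4
step 1 | dur = max(L[1]=2, C[0]=4) = 4
step 2 | dur = max(L[2]=9, C[1]=3) = 9
step 3 | dur = max(L[3]=8, C[2]=4) = 8
step 4 | dur = max(L[4]=3, C[3]=4) = 4
step 5 | dur = max(L[5]=2, C[4]=?) = C[4]  (unknown; binding)
step 6 | dur = C[5]=8 = 8
sum of known step durations = 37
dur[5] = total - known = 41 - 37 = 4
C[4] is the binding max in step 5, so C[4] = dur[5] = 4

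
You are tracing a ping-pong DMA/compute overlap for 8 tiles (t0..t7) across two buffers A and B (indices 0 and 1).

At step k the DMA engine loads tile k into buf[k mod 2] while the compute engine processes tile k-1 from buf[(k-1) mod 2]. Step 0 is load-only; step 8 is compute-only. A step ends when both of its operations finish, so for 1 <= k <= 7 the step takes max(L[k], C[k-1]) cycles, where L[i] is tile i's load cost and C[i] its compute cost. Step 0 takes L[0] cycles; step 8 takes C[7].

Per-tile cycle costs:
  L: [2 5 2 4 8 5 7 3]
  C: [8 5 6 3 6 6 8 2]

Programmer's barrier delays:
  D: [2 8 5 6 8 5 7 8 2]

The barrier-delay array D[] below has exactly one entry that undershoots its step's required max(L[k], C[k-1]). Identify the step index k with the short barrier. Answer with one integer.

k=0 barrier L[0]=2→2c, D[0]=2 ok
k=1 barrier max(L[1]=5,C[0]=8)→8c, D[1]=8 ok
k=2 barrier max(L[2]=2,C[1]=5)→5c, D[2]=5 ok
k=3 barrier max(L[3]=4,C[2]=6)→6c, D[3]=6 ok
k=4 barrier max(L[4]=8,C[3]=3)→8c, D[4]=8 ok
k=5 barrier max(L[5]=5,C[4]=6)→6c, D[5]=5 SHORT
k=6 barrier max(L[6]=7,C[5]=6)→7c, D[6]=7 ok
k=7 barrier max(L[7]=3,C[6]=8)→8c, D[7]=8 ok
k=8 barrier C[7]=2→2c, D[8]=2 ok

hazard at step 5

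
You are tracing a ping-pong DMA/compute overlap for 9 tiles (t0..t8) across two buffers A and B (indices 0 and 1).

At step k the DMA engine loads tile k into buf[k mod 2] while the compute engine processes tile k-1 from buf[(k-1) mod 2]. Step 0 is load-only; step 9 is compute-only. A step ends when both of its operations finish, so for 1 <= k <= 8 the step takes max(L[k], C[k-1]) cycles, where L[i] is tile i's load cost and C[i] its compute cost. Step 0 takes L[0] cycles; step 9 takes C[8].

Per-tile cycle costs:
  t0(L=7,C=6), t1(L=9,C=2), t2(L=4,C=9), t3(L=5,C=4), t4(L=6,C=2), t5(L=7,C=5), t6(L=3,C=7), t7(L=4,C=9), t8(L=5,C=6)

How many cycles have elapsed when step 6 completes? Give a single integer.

  0. 7=7c; end=7; A:t0 B:-
  1. max(9,6)=9c; end=16; A:t0 B:t1
  2. max(4,2)=4c; end=20; A:t2 B:t1
  3. max(5,9)=9c; end=29; A:t2 B:t3
  4. max(6,4)=6c; end=35; A:t4 B:t3
  5. max(7,2)=7c; end=42; A:t4 B:t5
  6. max(3,5)=5c; end=47; A:t6 B:t5
  7. max(4,7)=7c; end=54; A:t6 B:t7
  8. max(5,9)=9c; end=63; A:t8 B:t7
  9. 6=6c; end=69; A:t8 B:t7

end_cycle[6] = 47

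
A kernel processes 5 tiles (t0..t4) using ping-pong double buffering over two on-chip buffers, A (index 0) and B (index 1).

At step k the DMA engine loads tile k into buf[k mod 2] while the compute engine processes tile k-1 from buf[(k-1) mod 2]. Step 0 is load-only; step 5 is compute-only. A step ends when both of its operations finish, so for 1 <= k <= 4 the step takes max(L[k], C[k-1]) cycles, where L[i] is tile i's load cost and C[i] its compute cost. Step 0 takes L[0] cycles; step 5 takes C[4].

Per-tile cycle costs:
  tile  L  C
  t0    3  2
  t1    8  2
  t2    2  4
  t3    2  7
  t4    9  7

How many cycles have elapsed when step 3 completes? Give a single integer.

end_cycle[3] = 17

k=0 load=t0/3c comp=- wait=3 total=3
k=1 load=t1/8c comp=t0/2c wait=8 total=11
k=2 load=t2/2c comp=t1/2c wait=2 total=13
k=3 load=t3/2c comp=t2/4c wait=4 total=17
k=4 load=t4/9c comp=t3/7c wait=9 total=26
k=5 load=- comp=t4/7c wait=7 total=33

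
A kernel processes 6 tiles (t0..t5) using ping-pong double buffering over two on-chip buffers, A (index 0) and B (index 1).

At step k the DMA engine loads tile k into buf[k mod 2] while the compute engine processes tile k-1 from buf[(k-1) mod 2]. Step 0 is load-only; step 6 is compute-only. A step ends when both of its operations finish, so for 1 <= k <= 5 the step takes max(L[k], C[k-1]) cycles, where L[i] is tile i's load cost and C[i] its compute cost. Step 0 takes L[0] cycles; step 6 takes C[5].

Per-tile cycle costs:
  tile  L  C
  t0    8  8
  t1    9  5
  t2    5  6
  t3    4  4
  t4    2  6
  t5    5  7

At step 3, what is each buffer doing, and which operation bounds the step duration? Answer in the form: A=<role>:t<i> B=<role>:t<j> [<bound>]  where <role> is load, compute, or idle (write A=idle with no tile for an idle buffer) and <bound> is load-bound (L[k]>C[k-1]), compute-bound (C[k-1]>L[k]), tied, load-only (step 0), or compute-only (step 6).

[0] DMA t0→A (8c) ∥ CU idle ⇒ 8c, clock 8
[1] DMA t1→B (9c) ∥ CU A:t0 (8c) ⇒ 9c, clock 17
[2] DMA t2→A (5c) ∥ CU B:t1 (5c) ⇒ 5c, clock 22
[3] DMA t3→B (4c) ∥ CU A:t2 (6c) ⇒ 6c, clock 28
[4] DMA t4→A (2c) ∥ CU B:t3 (4c) ⇒ 4c, clock 32
[5] DMA t5→B (5c) ∥ CU A:t4 (6c) ⇒ 6c, clock 38
[6] DMA idle ∥ CU B:t5 (7c) ⇒ 7c, clock 45

step 3: A=compute:t2 B=load:t3 [compute-bound]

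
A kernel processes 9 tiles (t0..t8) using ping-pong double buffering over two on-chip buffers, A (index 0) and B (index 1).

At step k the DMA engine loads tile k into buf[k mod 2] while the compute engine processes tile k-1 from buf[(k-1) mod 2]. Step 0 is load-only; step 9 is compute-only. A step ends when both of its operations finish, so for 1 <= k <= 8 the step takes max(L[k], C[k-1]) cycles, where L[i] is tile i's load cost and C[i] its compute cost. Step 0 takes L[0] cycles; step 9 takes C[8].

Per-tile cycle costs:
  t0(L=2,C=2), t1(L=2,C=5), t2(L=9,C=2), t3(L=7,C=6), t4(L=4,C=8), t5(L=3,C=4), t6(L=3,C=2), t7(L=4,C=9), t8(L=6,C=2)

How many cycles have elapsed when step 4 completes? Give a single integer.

  0. 2=2c; end=2; A:t0 B:-
  1. max(2,2)=2c; end=4; A:t0 B:t1
  2. max(9,5)=9c; end=13; A:t2 B:t1
  3. max(7,2)=7c; end=20; A:t2 B:t3
  4. max(4,6)=6c; end=26; A:t4 B:t3
  5. max(3,8)=8c; end=34; A:t4 B:t5
  6. max(3,4)=4c; end=38; A:t6 B:t5
  7. max(4,2)=4c; end=42; A:t6 B:t7
  8. max(6,9)=9c; end=51; A:t8 B:t7
  9. 2=2c; end=53; A:t8 B:t7

end_cycle[4] = 26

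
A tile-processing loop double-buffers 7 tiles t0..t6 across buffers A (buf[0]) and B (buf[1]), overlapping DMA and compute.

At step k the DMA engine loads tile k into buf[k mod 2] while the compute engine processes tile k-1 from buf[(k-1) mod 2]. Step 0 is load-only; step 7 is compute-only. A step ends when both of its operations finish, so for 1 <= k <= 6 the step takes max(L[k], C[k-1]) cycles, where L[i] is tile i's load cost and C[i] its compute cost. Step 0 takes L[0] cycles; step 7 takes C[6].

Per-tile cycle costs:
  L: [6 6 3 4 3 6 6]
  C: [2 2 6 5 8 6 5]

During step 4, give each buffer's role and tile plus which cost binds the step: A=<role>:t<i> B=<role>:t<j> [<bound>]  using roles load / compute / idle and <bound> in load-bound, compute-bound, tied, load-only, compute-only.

step 4: A=load:t4 B=compute:t3 [compute-bound]

k=0 load=t0/6c comp=- wait=6 total=6
k=1 load=t1/6c comp=t0/2c wait=6 total=12
k=2 load=t2/3c comp=t1/2c wait=3 total=15
k=3 load=t3/4c comp=t2/6c wait=6 total=21
k=4 load=t4/3c comp=t3/5c wait=5 total=26
k=5 load=t5/6c comp=t4/8c wait=8 total=34
k=6 load=t6/6c comp=t5/6c wait=6 total=40
k=7 load=- comp=t6/5c wait=5 total=45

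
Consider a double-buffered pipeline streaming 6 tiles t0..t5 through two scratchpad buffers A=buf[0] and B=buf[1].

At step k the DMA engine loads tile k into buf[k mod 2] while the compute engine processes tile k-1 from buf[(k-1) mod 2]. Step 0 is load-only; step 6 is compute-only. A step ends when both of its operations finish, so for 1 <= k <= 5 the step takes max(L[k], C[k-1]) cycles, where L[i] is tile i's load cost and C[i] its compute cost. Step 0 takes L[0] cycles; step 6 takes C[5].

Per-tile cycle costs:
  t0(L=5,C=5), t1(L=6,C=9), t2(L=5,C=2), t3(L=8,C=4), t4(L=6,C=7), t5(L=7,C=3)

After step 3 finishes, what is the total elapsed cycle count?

  0. 5=5c; end=5; A:t0 B:-
  1. max(6,5)=6c; end=11; A:t0 B:t1
  2. max(5,9)=9c; end=20; A:t2 B:t1
  3. max(8,2)=8c; end=28; A:t2 B:t3
  4. max(6,4)=6c; end=34; A:t4 B:t3
  5. max(7,7)=7c; end=41; A:t4 B:t5
  6. 3=3c; end=44; A:t4 B:t5

end_cycle[3] = 28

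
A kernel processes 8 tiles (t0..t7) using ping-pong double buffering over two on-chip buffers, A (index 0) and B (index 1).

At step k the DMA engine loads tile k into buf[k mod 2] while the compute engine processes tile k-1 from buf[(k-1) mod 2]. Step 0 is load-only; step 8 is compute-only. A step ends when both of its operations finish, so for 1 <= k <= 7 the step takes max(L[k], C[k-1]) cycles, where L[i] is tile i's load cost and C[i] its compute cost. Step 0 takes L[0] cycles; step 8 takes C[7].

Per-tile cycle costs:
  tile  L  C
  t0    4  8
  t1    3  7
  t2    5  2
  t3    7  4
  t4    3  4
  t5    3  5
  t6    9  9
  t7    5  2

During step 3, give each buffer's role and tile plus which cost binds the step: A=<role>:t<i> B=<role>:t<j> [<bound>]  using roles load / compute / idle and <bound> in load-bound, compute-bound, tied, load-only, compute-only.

k=0 load=t0/4c comp=- wait=4 total=4
k=1 load=t1/3c comp=t0/8c wait=8 total=12
k=2 load=t2/5c comp=t1/7c wait=7 total=19
k=3 load=t3/7c comp=t2/2c wait=7 total=26
k=4 load=t4/3c comp=t3/4c wait=4 total=30
k=5 load=t5/3c comp=t4/4c wait=4 total=34
k=6 load=t6/9c comp=t5/5c wait=9 total=43
k=7 load=t7/5c comp=t6/9c wait=9 total=52
k=8 load=- comp=t7/2c wait=2 total=54

step 3: A=compute:t2 B=load:t3 [load-bound]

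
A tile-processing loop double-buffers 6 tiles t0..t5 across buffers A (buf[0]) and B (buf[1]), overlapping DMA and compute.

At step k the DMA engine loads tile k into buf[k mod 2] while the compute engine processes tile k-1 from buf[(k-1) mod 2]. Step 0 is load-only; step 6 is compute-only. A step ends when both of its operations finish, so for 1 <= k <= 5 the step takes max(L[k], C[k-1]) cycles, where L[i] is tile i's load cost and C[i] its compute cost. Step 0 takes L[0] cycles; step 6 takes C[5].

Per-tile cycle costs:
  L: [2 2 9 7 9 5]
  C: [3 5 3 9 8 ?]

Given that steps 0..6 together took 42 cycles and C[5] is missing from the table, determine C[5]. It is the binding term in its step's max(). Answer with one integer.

step 0 = dur = L[0]=2 = 2
step 1 = dur = max(L[1]=2, C[0]=3) = 3
step 2 = dur = max(L[2]=9, C[1]=5) = 9
step 3 = dur = max(L[3]=7, C[2]=3) = 7
step 4 = dur = max(L[4]=9, C[3]=9) = 9
step 5 = dur = max(L[5]=5, C[4]=8) = 8
step 6 = dur = C[5]=? = C[5]  (unknown; binding)
sum of known step durations = 38
dur[6] = total - known = 42 - 38 = 4
C[5] is the binding max in step 6, so C[5] = dur[6] = 4

C[5] = 4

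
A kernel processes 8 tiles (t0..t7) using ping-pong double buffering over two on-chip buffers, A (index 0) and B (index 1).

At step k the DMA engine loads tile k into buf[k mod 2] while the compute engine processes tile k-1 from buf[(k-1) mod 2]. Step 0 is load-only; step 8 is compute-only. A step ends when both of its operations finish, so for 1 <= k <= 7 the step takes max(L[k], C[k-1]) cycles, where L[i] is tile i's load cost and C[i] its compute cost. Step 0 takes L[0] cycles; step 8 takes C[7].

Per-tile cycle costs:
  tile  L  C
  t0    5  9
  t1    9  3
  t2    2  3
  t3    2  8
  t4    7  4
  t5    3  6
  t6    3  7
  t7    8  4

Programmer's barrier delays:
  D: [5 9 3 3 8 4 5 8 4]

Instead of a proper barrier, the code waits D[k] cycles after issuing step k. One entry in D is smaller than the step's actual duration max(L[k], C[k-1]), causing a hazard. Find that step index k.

hazard at step 6

step 0: need L[0]=5 = 5; D[0]=5 ok
step 1: need max(L[1]=9,C[0]=9) = 9; D[1]=9 ok
step 2: need max(L[2]=2,C[1]=3) = 3; D[2]=3 ok
step 3: need max(L[3]=2,C[2]=3) = 3; D[3]=3 ok
step 4: need max(L[4]=7,C[3]=8) = 8; D[4]=8 ok
step 5: need max(L[5]=3,C[4]=4) = 4; D[5]=4 ok
step 6: need max(L[6]=3,C[5]=6) = 6; D[6]=5 SHORT
step 7: need max(L[7]=8,C[6]=7) = 8; D[7]=8 ok
step 8: need C[7]=4 = 4; D[8]=4 ok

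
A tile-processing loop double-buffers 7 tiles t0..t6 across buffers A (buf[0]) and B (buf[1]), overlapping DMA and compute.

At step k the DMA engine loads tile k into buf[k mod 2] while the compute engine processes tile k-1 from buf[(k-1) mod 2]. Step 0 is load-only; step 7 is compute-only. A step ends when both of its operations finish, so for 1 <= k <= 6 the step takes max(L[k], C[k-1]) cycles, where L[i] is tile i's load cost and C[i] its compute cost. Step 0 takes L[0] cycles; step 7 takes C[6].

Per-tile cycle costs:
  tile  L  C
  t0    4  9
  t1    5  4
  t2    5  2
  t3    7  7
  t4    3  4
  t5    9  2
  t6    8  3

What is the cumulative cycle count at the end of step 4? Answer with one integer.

k=0 load=t0/4c comp=- wait=4 total=4
k=1 load=t1/5c comp=t0/9c wait=9 total=13
k=2 load=t2/5c comp=t1/4c wait=5 total=18
k=3 load=t3/7c comp=t2/2c wait=7 total=25
k=4 load=t4/3c comp=t3/7c wait=7 total=32
k=5 load=t5/9c comp=t4/4c wait=9 total=41
k=6 load=t6/8c comp=t5/2c wait=8 total=49
k=7 load=- comp=t6/3c wait=3 total=52

end_cycle[4] = 32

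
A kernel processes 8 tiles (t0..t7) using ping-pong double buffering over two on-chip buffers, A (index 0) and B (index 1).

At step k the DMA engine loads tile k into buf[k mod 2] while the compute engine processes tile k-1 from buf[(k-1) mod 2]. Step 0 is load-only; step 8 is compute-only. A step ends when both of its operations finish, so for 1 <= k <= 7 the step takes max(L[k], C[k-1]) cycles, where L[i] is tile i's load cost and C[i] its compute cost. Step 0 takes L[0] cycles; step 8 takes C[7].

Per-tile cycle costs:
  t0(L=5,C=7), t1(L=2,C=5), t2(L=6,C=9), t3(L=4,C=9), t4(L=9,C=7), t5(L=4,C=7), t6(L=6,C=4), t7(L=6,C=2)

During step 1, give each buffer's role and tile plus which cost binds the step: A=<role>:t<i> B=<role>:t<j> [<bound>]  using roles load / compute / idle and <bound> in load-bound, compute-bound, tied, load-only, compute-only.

step 1: A=compute:t0 B=load:t1 [compute-bound]

[0] DMA t0→A (5c) ∥ CU idle ⇒ 5c, clock 5
[1] DMA t1→B (2c) ∥ CU A:t0 (7c) ⇒ 7c, clock 12
[2] DMA t2→A (6c) ∥ CU B:t1 (5c) ⇒ 6c, clock 18
[3] DMA t3→B (4c) ∥ CU A:t2 (9c) ⇒ 9c, clock 27
[4] DMA t4→A (9c) ∥ CU B:t3 (9c) ⇒ 9c, clock 36
[5] DMA t5→B (4c) ∥ CU A:t4 (7c) ⇒ 7c, clock 43
[6] DMA t6→A (6c) ∥ CU B:t5 (7c) ⇒ 7c, clock 50
[7] DMA t7→B (6c) ∥ CU A:t6 (4c) ⇒ 6c, clock 56
[8] DMA idle ∥ CU B:t7 (2c) ⇒ 2c, clock 58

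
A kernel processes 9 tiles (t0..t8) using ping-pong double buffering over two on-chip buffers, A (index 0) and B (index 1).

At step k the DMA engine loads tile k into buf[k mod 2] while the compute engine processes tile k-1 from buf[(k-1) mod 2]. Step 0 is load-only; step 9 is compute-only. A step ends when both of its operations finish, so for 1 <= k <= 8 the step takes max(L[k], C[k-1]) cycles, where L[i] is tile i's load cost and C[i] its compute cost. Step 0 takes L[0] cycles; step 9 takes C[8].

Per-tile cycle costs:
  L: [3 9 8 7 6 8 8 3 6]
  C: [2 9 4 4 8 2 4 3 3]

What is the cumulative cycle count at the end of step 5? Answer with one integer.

step 0: L[0]=3 → dur=3, Σ=3 | A=load:t0 B=idle [load-only]
step 1: L[1]=9 C[0]=2 → dur=9, Σ=12 | A=compute:t0 B=load:t1 [load-bound]
step 2: L[2]=8 C[1]=9 → dur=9, Σ=21 | A=load:t2 B=compute:t1 [compute-bound]
step 3: L[3]=7 C[2]=4 → dur=7, Σ=28 | A=compute:t2 B=load:t3 [load-bound]
step 4: L[4]=6 C[3]=4 → dur=6, Σ=34 | A=load:t4 B=compute:t3 [load-bound]
step 5: L[5]=8 C[4]=8 → dur=8, Σ=42 | A=compute:t4 B=load:t5 [tied]
step 6: L[6]=8 C[5]=2 → dur=8, Σ=50 | A=load:t6 B=compute:t5 [load-bound]
step 7: L[7]=3 C[6]=4 → dur=4, Σ=54 | A=compute:t6 B=load:t7 [compute-bound]
step 8: L[8]=6 C[7]=3 → dur=6, Σ=60 | A=load:t8 B=compute:t7 [load-bound]
step 9: C[8]=3 → dur=3, Σ=63 | A=compute:t8 B=idle [compute-only]

end_cycle[5] = 42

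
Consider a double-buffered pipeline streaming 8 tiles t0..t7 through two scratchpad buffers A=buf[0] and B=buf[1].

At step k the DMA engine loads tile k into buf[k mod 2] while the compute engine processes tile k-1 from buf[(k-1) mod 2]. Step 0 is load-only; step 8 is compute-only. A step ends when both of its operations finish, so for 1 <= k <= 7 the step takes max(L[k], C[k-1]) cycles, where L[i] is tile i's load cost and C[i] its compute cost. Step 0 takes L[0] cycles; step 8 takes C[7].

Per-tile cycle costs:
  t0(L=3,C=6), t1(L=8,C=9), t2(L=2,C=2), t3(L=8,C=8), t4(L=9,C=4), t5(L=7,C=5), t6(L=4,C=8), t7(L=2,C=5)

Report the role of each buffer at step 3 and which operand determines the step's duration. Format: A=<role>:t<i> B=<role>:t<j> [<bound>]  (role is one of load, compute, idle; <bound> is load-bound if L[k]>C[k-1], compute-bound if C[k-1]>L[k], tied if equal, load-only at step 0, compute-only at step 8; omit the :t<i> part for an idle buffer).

k=0 load=t0/3c comp=- wait=3 total=3
k=1 load=t1/8c comp=t0/6c wait=8 total=11
k=2 load=t2/2c comp=t1/9c wait=9 total=20
k=3 load=t3/8c comp=t2/2c wait=8 total=28
k=4 load=t4/9c comp=t3/8c wait=9 total=37
k=5 load=t5/7c comp=t4/4c wait=7 total=44
k=6 load=t6/4c comp=t5/5c wait=5 total=49
k=7 load=t7/2c comp=t6/8c wait=8 total=57
k=8 load=- comp=t7/5c wait=5 total=62

step 3: A=compute:t2 B=load:t3 [load-bound]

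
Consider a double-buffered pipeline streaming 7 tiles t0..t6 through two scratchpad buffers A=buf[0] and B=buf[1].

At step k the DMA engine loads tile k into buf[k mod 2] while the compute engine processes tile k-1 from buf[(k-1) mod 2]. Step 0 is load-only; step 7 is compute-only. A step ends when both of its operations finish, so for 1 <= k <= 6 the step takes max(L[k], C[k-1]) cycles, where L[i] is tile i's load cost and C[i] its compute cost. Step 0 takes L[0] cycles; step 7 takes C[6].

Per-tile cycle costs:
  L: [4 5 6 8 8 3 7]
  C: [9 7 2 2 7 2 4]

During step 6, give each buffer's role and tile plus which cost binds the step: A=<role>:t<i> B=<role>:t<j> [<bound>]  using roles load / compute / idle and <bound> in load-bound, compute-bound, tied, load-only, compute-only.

  0. 4=4c; end=4; A:t0 B:-
  1. max(5,9)=9c; end=13; A:t0 B:t1
  2. max(6,7)=7c; end=20; A:t2 B:t1
  3. max(8,2)=8c; end=28; A:t2 B:t3
  4. max(8,2)=8c; end=36; A:t4 B:t3
  5. max(3,7)=7c; end=43; A:t4 B:t5
  6. max(7,2)=7c; end=50; A:t6 B:t5
  7. 4=4c; end=54; A:t6 B:t5

step 6: A=load:t6 B=compute:t5 [load-bound]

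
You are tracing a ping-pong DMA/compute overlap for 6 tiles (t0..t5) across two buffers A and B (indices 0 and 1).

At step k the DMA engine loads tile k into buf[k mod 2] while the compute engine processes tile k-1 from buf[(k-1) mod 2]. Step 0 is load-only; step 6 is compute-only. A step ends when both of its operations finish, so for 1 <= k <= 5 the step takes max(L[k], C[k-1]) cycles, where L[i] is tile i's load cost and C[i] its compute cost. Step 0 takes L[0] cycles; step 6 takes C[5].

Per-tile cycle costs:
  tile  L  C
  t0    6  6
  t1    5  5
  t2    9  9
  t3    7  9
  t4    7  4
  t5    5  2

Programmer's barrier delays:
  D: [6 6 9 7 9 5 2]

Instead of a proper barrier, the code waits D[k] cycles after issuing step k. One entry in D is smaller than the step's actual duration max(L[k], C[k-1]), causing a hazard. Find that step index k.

k=0 barrier L[0]=6→6c, D[0]=6 ok
k=1 barrier max(L[1]=5,C[0]=6)→6c, D[1]=6 ok
k=2 barrier max(L[2]=9,C[1]=5)→9c, D[2]=9 ok
k=3 barrier max(L[3]=7,C[2]=9)→9c, D[3]=7 SHORT
k=4 barrier max(L[4]=7,C[3]=9)→9c, D[4]=9 ok
k=5 barrier max(L[5]=5,C[4]=4)→5c, D[5]=5 ok
k=6 barrier C[5]=2→2c, D[6]=2 ok

hazard at step 3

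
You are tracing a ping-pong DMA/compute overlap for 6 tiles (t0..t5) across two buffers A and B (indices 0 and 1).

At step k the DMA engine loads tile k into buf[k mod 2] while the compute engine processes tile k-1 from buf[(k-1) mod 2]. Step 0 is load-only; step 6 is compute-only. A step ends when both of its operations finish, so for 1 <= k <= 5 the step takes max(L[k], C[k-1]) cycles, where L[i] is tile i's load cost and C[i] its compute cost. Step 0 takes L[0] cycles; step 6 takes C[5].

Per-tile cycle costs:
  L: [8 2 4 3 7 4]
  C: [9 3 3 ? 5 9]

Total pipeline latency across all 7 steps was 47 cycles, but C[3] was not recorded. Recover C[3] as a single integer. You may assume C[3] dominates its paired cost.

C[3] = 9

step 0 | dur = L[0]=8 = 8
step 1 | dur = max(L[1]=2, C[0]=9) = 9
step 2 | dur = max(L[2]=4, C[1]=3) = 4
step 3 | dur = max(L[3]=3, C[2]=3) = 3
step 4 | dur = max(L[4]=7, C[3]=?) = C[3]  (unknown; binding)
step 5 | dur = max(L[5]=4, C[4]=5) = 5
step 6 | dur = C[5]=9 = 9
sum of known step durations = 38
dur[4] = total - known = 47 - 38 = 9
C[3] is the binding max in step 4, so C[3] = dur[4] = 9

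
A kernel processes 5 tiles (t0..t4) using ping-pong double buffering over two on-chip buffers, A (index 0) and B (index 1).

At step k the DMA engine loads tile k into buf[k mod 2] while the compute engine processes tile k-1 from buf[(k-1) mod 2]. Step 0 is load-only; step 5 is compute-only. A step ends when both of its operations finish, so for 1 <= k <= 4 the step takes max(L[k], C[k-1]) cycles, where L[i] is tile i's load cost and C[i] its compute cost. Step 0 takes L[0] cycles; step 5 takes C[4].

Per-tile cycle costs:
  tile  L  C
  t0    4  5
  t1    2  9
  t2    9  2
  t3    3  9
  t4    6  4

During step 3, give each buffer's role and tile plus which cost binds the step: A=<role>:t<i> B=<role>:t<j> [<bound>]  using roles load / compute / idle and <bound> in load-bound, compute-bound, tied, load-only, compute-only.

k=0 load=t0/4c comp=- wait=4 total=4
k=1 load=t1/2c comp=t0/5c wait=5 total=9
k=2 load=t2/9c comp=t1/9c wait=9 total=18
k=3 load=t3/3c comp=t2/2c wait=3 total=21
k=4 load=t4/6c comp=t3/9c wait=9 total=30
k=5 load=- comp=t4/4c wait=4 total=34

step 3: A=compute:t2 B=load:t3 [load-bound]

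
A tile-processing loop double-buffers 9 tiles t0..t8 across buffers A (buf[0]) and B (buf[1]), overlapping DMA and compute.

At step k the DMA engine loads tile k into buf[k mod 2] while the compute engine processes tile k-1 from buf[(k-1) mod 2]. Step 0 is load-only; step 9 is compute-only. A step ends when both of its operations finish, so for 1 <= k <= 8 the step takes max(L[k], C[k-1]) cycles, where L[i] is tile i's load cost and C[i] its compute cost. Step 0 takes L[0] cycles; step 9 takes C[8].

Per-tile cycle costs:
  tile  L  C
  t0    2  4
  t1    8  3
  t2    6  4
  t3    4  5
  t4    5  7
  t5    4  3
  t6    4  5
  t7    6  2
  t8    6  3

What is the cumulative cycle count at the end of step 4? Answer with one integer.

end_cycle[4] = 25

[0] DMA t0→A (2c) ∥ CU idle ⇒ 2c, clock 2
[1] DMA t1→B (8c) ∥ CU A:t0 (4c) ⇒ 8c, clock 10
[2] DMA t2→A (6c) ∥ CU B:t1 (3c) ⇒ 6c, clock 16
[3] DMA t3→B (4c) ∥ CU A:t2 (4c) ⇒ 4c, clock 20
[4] DMA t4→A (5c) ∥ CU B:t3 (5c) ⇒ 5c, clock 25
[5] DMA t5→B (4c) ∥ CU A:t4 (7c) ⇒ 7c, clock 32
[6] DMA t6→A (4c) ∥ CU B:t5 (3c) ⇒ 4c, clock 36
[7] DMA t7→B (6c) ∥ CU A:t6 (5c) ⇒ 6c, clock 42
[8] DMA t8→A (6c) ∥ CU B:t7 (2c) ⇒ 6c, clock 48
[9] DMA idle ∥ CU A:t8 (3c) ⇒ 3c, clock 51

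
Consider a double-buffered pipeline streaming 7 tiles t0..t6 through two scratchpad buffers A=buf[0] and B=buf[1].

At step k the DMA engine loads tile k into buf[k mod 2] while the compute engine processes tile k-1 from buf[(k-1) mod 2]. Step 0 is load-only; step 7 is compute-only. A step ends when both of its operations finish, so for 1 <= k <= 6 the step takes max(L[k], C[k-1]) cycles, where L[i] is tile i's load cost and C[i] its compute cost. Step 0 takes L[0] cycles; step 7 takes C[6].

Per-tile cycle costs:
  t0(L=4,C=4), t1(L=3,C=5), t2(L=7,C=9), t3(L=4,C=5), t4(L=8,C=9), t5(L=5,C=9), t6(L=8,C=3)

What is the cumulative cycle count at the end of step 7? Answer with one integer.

  0. 4=4c; end=4; A:t0 B:-
  1. max(3,4)=4c; end=8; A:t0 B:t1
  2. max(7,5)=7c; end=15; A:t2 B:t1
  3. max(4,9)=9c; end=24; A:t2 B:t3
  4. max(8,5)=8c; end=32; A:t4 B:t3
  5. max(5,9)=9c; end=41; A:t4 B:t5
  6. max(8,9)=9c; end=50; A:t6 B:t5
  7. 3=3c; end=53; A:t6 B:t5

end_cycle[7] = 53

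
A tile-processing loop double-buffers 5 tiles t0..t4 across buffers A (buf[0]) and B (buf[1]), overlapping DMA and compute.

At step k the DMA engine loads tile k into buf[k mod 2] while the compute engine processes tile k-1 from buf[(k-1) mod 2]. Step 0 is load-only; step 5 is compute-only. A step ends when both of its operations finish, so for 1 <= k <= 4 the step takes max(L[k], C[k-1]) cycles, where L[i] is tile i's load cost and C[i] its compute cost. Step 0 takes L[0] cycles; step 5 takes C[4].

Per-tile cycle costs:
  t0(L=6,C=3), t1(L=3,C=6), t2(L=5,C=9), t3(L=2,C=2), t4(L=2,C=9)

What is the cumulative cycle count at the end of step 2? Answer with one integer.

end_cycle[2] = 15

  0. 6=6c; end=6; A:t0 B:-
  1. max(3,3)=3c; end=9; A:t0 B:t1
  2. max(5,6)=6c; end=15; A:t2 B:t1
  3. max(2,9)=9c; end=24; A:t2 B:t3
  4. max(2,2)=2c; end=26; A:t4 B:t3
  5. 9=9c; end=35; A:t4 B:t3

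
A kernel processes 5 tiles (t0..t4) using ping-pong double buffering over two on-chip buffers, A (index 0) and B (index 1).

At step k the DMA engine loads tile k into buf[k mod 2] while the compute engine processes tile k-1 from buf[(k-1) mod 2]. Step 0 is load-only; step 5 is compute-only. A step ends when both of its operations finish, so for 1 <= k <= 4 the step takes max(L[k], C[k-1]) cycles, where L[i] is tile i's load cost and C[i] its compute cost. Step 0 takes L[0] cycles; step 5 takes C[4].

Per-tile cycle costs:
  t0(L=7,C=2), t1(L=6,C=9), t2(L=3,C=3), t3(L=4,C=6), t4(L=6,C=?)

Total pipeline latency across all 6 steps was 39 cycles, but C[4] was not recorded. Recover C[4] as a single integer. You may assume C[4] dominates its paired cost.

step 0 = dur = L[0]=7 = 7
step 1 = dur = max(L[1]=6, C[0]=2) = 6
step 2 = dur = max(L[2]=3, C[1]=9) = 9
step 3 = dur = max(L[3]=4, C[2]=3) = 4
step 4 = dur = max(L[4]=6, C[3]=6) = 6
step 5 = dur = C[4]=? = C[4]  (unknown; binding)
sum of known step durations = 32
dur[5] = total - known = 39 - 32 = 7
C[4] is the binding max in step 5, so C[4] = dur[5] = 7

C[4] = 7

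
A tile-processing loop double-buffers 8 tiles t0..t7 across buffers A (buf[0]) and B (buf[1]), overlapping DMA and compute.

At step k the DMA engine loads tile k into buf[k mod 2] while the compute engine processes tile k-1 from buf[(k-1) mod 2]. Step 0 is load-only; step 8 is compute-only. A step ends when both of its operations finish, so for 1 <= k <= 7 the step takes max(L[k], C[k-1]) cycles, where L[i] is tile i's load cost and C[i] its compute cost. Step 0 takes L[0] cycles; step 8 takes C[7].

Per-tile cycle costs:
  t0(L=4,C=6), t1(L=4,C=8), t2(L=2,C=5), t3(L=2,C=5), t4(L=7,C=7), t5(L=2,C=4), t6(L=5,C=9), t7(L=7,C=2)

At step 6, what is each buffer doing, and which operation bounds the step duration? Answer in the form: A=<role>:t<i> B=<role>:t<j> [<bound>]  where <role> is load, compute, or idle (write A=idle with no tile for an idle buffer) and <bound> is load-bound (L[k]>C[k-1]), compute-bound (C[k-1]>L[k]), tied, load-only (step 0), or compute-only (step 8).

step 6: A=load:t6 B=compute:t5 [load-bound]

step 0: L[0]=4 → dur=4, Σ=4 | A=load:t0 B=idle [load-only]
step 1: L[1]=4 C[0]=6 → dur=6, Σ=10 | A=compute:t0 B=load:t1 [compute-bound]
step 2: L[2]=2 C[1]=8 → dur=8, Σ=18 | A=load:t2 B=compute:t1 [compute-bound]
step 3: L[3]=2 C[2]=5 → dur=5, Σ=23 | A=compute:t2 B=load:t3 [compute-bound]
step 4: L[4]=7 C[3]=5 → dur=7, Σ=30 | A=load:t4 B=compute:t3 [load-bound]
step 5: L[5]=2 C[4]=7 → dur=7, Σ=37 | A=compute:t4 B=load:t5 [compute-bound]
step 6: L[6]=5 C[5]=4 → dur=5, Σ=42 | A=load:t6 B=compute:t5 [load-bound]
step 7: L[7]=7 C[6]=9 → dur=9, Σ=51 | A=compute:t6 B=load:t7 [compute-bound]
step 8: C[7]=2 → dur=2, Σ=53 | A=idle B=compute:t7 [compute-only]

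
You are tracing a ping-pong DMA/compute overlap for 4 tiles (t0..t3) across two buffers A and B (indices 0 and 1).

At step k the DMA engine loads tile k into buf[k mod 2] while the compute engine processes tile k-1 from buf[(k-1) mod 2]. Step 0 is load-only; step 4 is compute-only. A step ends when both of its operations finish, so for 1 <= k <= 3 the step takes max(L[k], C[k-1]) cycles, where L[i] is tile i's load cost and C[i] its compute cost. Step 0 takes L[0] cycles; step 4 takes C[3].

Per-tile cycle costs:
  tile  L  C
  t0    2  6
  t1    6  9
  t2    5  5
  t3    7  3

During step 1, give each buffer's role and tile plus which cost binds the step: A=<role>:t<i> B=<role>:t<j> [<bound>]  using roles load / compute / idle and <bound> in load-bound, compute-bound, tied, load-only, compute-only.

step 1: A=compute:t0 B=load:t1 [tied]

step 0: L[0]=2 → dur=2, Σ=2 | A=load:t0 B=idle [load-only]
step 1: L[1]=6 C[0]=6 → dur=6, Σ=8 | A=compute:t0 B=load:t1 [tied]
step 2: L[2]=5 C[1]=9 → dur=9, Σ=17 | A=load:t2 B=compute:t1 [compute-bound]
step 3: L[3]=7 C[2]=5 → dur=7, Σ=24 | A=compute:t2 B=load:t3 [load-bound]
step 4: C[3]=3 → dur=3, Σ=27 | A=idle B=compute:t3 [compute-only]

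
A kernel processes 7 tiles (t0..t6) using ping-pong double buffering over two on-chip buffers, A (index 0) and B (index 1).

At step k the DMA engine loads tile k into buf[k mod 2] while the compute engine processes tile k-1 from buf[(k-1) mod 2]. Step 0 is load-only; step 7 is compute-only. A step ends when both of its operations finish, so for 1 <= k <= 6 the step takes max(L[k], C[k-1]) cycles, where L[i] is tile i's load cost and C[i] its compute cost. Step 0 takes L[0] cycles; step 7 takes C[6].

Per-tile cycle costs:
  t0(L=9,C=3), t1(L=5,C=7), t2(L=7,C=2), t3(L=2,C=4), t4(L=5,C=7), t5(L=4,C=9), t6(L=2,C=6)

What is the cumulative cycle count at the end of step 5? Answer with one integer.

end_cycle[5] = 35

k=0 load=t0/9c comp=- wait=9 total=9
k=1 load=t1/5c comp=t0/3c wait=5 total=14
k=2 load=t2/7c comp=t1/7c wait=7 total=21
k=3 load=t3/2c comp=t2/2c wait=2 total=23
k=4 load=t4/5c comp=t3/4c wait=5 total=28
k=5 load=t5/4c comp=t4/7c wait=7 total=35
k=6 load=t6/2c comp=t5/9c wait=9 total=44
k=7 load=- comp=t6/6c wait=6 total=50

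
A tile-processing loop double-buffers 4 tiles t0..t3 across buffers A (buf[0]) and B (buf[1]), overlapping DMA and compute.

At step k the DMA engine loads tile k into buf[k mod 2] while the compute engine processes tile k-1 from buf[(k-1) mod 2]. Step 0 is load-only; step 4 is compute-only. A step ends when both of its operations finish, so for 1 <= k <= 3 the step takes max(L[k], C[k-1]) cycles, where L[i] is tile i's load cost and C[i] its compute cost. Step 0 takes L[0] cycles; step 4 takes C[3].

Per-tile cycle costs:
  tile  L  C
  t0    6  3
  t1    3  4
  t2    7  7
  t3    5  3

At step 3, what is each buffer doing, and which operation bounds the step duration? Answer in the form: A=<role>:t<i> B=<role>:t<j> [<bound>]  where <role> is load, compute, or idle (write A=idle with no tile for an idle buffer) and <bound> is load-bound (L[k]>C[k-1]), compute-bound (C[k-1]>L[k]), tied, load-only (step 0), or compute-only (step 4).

k=0 load=t0/6c comp=- wait=6 total=6
k=1 load=t1/3c comp=t0/3c wait=3 total=9
k=2 load=t2/7c comp=t1/4c wait=7 total=16
k=3 load=t3/5c comp=t2/7c wait=7 total=23
k=4 load=- comp=t3/3c wait=3 total=26

step 3: A=compute:t2 B=load:t3 [compute-bound]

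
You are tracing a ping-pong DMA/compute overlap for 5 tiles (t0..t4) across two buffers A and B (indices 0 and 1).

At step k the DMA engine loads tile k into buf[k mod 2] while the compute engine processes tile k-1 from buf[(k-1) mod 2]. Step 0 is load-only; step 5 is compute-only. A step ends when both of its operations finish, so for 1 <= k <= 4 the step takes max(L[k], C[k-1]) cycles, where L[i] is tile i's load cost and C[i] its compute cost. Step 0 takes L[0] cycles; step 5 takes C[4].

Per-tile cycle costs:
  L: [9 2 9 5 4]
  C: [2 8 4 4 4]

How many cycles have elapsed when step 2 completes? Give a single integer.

end_cycle[2] = 20

k=0 load=t0/9c comp=- wait=9 total=9
k=1 load=t1/2c comp=t0/2c wait=2 total=11
k=2 load=t2/9c comp=t1/8c wait=9 total=20
k=3 load=t3/5c comp=t2/4c wait=5 total=25
k=4 load=t4/4c comp=t3/4c wait=4 total=29
k=5 load=- comp=t4/4c wait=4 total=33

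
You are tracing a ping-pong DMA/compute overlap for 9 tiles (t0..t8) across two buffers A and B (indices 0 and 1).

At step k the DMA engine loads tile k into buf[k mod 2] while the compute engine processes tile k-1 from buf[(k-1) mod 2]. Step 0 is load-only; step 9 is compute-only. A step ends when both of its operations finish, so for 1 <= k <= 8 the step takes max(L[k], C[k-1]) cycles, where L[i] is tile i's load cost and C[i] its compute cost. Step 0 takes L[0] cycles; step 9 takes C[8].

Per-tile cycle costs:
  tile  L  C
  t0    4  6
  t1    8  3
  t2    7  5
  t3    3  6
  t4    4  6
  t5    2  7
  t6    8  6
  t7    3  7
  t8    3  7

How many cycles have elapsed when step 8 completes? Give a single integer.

end_cycle[8] = 57

[0] DMA t0→A (4c) ∥ CU idle ⇒ 4c, clock 4
[1] DMA t1→B (8c) ∥ CU A:t0 (6c) ⇒ 8c, clock 12
[2] DMA t2→A (7c) ∥ CU B:t1 (3c) ⇒ 7c, clock 19
[3] DMA t3→B (3c) ∥ CU A:t2 (5c) ⇒ 5c, clock 24
[4] DMA t4→A (4c) ∥ CU B:t3 (6c) ⇒ 6c, clock 30
[5] DMA t5→B (2c) ∥ CU A:t4 (6c) ⇒ 6c, clock 36
[6] DMA t6→A (8c) ∥ CU B:t5 (7c) ⇒ 8c, clock 44
[7] DMA t7→B (3c) ∥ CU A:t6 (6c) ⇒ 6c, clock 50
[8] DMA t8→A (3c) ∥ CU B:t7 (7c) ⇒ 7c, clock 57
[9] DMA idle ∥ CU A:t8 (7c) ⇒ 7c, clock 64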